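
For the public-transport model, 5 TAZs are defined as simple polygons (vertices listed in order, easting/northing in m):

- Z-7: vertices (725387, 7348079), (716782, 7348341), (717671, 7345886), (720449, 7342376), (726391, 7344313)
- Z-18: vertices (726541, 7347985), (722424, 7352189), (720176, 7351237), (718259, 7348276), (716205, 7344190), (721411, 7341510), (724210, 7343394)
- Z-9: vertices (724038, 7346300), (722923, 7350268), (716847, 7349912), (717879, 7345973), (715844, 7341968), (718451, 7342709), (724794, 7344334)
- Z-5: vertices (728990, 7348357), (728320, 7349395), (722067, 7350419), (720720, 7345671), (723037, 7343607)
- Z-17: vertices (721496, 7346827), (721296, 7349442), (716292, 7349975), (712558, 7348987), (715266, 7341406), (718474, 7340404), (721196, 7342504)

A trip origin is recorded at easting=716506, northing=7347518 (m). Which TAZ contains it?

Z-17

Cast a ray rightward from (716506, 7347518). For each polygon, the edges (by vertex number in listed order) whose endpoints lie on opposite sides of northing = 7347518, where each meets that height, and whether that is right or left of the point:
Z-7: 2–3 at easting≈717080.0 (right), 5–1 at easting≈725536.6 (right) → 2 crossings.
Z-18: 4–5 at easting≈717878.0 (right), 7–1 at easting≈726303.9 (right) → 2 crossings.
Z-9: 1–2 at easting≈723695.7 (right), 3–4 at easting≈717474.2 (right) → 2 crossings.
Z-5: 3–4 at easting≈721244.0 (right), 5–1 at easting≈727938.5 (right) → 2 crossings.
Z-17: 1–2 at easting≈721443.2 (right), 4–5 at easting≈713082.7 (left) → 1 crossing.
Only Z-17 has an odd count, so the point is inside Z-17.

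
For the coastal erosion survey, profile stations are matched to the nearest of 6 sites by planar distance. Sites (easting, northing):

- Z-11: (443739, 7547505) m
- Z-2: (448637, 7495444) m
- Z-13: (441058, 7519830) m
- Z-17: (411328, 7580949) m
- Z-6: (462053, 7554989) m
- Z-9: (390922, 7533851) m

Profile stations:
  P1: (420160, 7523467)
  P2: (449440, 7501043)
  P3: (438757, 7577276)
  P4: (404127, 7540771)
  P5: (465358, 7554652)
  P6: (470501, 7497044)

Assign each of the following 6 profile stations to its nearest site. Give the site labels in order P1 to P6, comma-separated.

Z-13, Z-2, Z-17, Z-9, Z-6, Z-2

P1 → Z-13 (d²=449954173.00)
P2 → Z-2 (d²=31993610.00)
P3 → Z-17 (d²=765840970.00)
P4 → Z-9 (d²=222258425.00)
P5 → Z-6 (d²=11036594.00)
P6 → Z-2 (d²=480594496.00)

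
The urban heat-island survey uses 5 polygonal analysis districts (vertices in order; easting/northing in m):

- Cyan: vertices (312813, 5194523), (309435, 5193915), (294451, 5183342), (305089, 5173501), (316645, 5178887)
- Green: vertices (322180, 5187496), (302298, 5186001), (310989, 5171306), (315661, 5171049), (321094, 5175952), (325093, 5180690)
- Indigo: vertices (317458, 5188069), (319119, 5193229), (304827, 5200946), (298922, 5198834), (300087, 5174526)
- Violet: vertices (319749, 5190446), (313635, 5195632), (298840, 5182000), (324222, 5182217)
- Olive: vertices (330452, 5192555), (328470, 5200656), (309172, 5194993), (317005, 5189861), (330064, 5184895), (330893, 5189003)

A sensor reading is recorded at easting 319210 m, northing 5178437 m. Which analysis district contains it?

Cast a ray rightward from (319210, 5178437). For each polygon, the edges (by vertex number in listed order) whose endpoints lie on opposite sides of northing = 5178437, where each meets that height, and whether that is right or left of the point:
Cyan: 3–4 at easting≈299753.2 (left), 4–5 at easting≈315679.5 (left) → 0 crossings.
Green: 2–3 at easting≈306771.5 (left), 5–6 at easting≈323191.4 (right) → 1 crossing.
Indigo: 4–5 at easting≈299899.6 (left), 5–1 at easting≈305103.5 (left) → 0 crossings.
Violet: no edge straddles that height → 0 crossings.
Olive: no edge straddles that height → 0 crossings.
Only Green has an odd count, so the point is inside Green.

Green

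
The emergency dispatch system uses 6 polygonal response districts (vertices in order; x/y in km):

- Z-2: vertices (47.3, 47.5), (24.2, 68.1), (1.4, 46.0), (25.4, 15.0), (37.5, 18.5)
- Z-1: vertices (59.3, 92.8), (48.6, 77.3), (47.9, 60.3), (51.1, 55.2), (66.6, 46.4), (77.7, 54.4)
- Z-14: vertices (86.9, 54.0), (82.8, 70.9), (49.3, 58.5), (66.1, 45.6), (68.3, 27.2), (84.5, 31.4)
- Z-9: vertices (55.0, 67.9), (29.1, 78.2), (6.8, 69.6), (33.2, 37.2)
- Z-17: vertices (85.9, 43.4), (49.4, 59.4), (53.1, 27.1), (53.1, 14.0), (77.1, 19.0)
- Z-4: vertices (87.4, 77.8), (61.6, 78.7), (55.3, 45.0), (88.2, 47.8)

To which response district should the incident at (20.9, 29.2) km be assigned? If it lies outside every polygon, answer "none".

Z-2

Cast a ray rightward from (20.9, 29.2). For each polygon, the edges (by vertex number in listed order) whose endpoints lie on opposite sides of y = 29.2, where each meets that height, and whether that is right or left of the point:
Z-2: 3–4 at x≈14.41 (left), 5–1 at x≈41.12 (right) → 1 crossing.
Z-1: no edge straddles that height → 0 crossings.
Z-14: 4–5 at x≈68.06 (right), 5–6 at x≈76.01 (right) → 2 crossings.
Z-9: no edge straddles that height → 0 crossings.
Z-17: 2–3 at x≈52.86 (right), 5–1 at x≈80.78 (right) → 2 crossings.
Z-4: no edge straddles that height → 0 crossings.
Only Z-2 has an odd count, so the point is inside Z-2.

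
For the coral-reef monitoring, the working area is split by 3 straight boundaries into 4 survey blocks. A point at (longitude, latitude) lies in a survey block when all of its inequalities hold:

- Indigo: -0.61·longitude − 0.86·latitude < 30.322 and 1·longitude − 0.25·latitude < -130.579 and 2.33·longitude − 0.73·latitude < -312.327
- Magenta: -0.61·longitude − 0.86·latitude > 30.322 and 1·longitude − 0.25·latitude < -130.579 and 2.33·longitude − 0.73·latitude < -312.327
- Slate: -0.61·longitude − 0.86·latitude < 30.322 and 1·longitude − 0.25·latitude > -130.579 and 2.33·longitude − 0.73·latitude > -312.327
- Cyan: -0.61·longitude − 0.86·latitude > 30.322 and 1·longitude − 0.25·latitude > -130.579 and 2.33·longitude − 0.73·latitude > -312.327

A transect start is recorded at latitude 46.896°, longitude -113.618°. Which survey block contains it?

-0.61·-113.618 − 0.86·46.896 = 28.976, which is < 30.322
1·-113.618 − 0.25·46.896 = -125.342, which is > -130.579
2.33·-113.618 − 0.73·46.896 = -298.964, which is > -312.327
This sign pattern matches Slate.

Slate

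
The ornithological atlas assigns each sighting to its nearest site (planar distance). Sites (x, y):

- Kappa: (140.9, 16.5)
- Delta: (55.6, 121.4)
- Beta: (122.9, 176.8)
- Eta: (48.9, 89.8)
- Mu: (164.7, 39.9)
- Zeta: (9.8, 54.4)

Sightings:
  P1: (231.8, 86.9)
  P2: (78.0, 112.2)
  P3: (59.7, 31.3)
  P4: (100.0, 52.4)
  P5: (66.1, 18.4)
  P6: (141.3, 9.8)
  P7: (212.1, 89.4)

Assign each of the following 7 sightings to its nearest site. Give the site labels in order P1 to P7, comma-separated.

P1 → Mu (d²=6711.41)
P2 → Delta (d²=586.40)
P3 → Zeta (d²=3023.62)
P4 → Kappa (d²=2961.62)
P5 → Zeta (d²=4465.69)
P6 → Kappa (d²=45.05)
P7 → Mu (d²=4697.01)

Mu, Delta, Zeta, Kappa, Zeta, Kappa, Mu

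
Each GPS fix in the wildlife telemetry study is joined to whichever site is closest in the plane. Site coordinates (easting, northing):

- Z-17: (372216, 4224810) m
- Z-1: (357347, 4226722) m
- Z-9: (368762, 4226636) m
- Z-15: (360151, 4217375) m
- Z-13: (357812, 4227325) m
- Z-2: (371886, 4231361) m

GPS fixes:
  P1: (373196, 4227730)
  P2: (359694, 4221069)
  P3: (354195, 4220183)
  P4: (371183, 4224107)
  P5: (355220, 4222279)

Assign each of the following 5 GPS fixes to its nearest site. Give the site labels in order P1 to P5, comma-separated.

Z-17, Z-15, Z-15, Z-17, Z-1

P1 → Z-17 (d²=9486800.00)
P2 → Z-15 (d²=13854485.00)
P3 → Z-15 (d²=43358800.00)
P4 → Z-17 (d²=1561298.00)
P5 → Z-1 (d²=24264378.00)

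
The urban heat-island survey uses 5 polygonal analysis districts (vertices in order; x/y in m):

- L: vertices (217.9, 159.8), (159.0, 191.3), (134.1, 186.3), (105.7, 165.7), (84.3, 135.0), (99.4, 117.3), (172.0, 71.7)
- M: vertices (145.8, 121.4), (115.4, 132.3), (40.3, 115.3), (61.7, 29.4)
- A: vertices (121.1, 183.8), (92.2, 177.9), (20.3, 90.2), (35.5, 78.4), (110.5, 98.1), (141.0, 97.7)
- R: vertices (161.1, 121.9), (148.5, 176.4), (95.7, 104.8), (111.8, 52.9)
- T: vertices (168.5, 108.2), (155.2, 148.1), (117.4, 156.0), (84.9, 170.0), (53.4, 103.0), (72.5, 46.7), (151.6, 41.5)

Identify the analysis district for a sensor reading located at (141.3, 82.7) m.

Cast a ray rightward from (141.3, 82.7). For each polygon, the edges (by vertex number in listed order) whose endpoints lie on opposite sides of y = 82.7, where each meets that height, and whether that is right or left of the point:
L: 6–7 at x≈154.49 (right), 7–1 at x≈177.73 (right) → 2 crossings.
M: 3–4 at x≈48.42 (left), 4–1 at x≈110.42 (left) → 0 crossings.
A: 3–4 at x≈29.96 (left), 4–5 at x≈51.87 (left) → 0 crossings.
R: 3–4 at x≈102.56 (left), 4–1 at x≈133.09 (left) → 0 crossings.
T: 5–6 at x≈60.29 (left), 7–1 at x≈162.04 (right) → 1 crossing.
Only T has an odd count, so the point is inside T.

T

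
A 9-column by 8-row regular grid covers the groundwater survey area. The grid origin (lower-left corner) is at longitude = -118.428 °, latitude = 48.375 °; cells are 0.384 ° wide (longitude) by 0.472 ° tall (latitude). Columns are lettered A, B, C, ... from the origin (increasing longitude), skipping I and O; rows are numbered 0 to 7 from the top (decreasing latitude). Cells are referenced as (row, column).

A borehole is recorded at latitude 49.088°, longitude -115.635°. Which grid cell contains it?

Column index: ⌊(-115.635 − -118.428) / 0.384⌋ = ⌊7.273⌋ = 7 → column H
Row offset from origin: ⌊(49.088 − 48.375) / 0.472⌋ = ⌊1.511⌋ = 1 → row 6 (counted from top)

(6, H)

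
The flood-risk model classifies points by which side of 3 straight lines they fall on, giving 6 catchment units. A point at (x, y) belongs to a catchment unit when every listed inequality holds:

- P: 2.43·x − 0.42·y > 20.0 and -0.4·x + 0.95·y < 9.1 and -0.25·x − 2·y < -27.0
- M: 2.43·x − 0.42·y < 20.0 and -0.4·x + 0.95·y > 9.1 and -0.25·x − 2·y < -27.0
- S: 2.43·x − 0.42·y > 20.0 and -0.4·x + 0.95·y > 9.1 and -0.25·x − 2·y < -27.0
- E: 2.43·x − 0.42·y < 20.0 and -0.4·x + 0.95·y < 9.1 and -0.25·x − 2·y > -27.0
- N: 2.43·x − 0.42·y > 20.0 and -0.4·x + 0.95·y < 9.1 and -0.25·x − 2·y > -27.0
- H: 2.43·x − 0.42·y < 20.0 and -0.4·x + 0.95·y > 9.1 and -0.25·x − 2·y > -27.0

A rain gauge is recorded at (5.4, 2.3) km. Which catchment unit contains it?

E

2.43·5.4 − 0.42·2.3 = 12.156, which is < 20.0
-0.4·5.4 + 0.95·2.3 = 0.025, which is < 9.1
-0.25·5.4 − 2·2.3 = -5.950, which is > -27.0
This sign pattern matches E.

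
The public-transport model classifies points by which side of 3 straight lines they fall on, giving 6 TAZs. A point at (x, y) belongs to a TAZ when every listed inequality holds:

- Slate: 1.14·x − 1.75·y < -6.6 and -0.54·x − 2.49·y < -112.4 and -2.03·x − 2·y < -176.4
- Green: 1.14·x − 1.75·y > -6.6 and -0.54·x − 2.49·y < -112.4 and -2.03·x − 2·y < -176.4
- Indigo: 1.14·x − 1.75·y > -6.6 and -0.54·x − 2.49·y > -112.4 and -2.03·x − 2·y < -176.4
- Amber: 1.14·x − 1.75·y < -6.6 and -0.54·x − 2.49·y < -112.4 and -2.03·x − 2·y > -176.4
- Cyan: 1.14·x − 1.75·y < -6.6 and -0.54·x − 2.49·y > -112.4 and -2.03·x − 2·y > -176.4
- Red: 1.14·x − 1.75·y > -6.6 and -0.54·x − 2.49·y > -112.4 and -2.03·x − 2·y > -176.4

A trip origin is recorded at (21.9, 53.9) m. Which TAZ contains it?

Amber

1.14·21.9 − 1.75·53.9 = -69.359, which is < -6.6
-0.54·21.9 − 2.49·53.9 = -146.037, which is < -112.4
-2.03·21.9 − 2·53.9 = -152.257, which is > -176.4
This sign pattern matches Amber.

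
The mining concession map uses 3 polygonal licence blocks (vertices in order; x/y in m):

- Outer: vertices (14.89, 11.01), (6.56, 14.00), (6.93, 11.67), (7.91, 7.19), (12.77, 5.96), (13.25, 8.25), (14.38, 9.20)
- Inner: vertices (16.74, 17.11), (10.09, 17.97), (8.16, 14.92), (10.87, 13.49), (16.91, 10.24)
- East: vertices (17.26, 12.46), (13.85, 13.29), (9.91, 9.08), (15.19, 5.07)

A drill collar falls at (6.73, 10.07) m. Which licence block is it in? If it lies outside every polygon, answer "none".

Cast a ray rightward from (6.73, 10.07). For each polygon, the edges (by vertex number in listed order) whose endpoints lie on opposite sides of y = 10.07, where each meets that height, and whether that is right or left of the point:
Outer: 3–4 at x≈7.280 (right), 7–1 at x≈14.625 (right) → 2 crossings.
Inner: no edge straddles that height → 0 crossings.
East: 2–3 at x≈10.837 (right), 4–1 at x≈16.591 (right) → 2 crossings.
All counts are even, so the point lies outside every listed polygon.

none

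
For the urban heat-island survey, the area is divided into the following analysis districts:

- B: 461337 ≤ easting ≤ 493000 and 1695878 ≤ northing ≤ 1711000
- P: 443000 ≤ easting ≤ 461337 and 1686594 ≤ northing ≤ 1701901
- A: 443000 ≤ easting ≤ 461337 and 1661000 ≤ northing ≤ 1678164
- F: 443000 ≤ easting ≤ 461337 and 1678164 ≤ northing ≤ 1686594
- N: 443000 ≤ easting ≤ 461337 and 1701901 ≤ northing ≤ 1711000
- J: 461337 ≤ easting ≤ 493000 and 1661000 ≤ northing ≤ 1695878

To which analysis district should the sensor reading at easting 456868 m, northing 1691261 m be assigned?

P

The point has easting = 456868 and northing = 1691261.
Only P satisfies 443000 ≤ easting ≤ 461337 and 1686594 ≤ northing ≤ 1701901.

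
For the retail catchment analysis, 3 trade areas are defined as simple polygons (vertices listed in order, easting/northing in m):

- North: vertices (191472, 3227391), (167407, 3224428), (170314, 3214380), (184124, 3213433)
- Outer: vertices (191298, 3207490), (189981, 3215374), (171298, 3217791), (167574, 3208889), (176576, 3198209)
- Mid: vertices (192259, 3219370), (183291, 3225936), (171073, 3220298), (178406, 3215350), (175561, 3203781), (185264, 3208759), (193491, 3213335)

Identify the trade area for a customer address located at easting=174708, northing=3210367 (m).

Outer

Cast a ray rightward from (174708, 3210367). For each polygon, the edges (by vertex number in listed order) whose endpoints lie on opposite sides of northing = 3210367, where each meets that height, and whether that is right or left of the point:
North: no edge straddles that height → 0 crossings.
Outer: 1–2 at easting≈190817.4 (right), 3–4 at easting≈168192.3 (left) → 1 crossing.
Mid: 4–5 at easting≈177180.6 (right), 6–7 at easting≈188155.0 (right) → 2 crossings.
Only Outer has an odd count, so the point is inside Outer.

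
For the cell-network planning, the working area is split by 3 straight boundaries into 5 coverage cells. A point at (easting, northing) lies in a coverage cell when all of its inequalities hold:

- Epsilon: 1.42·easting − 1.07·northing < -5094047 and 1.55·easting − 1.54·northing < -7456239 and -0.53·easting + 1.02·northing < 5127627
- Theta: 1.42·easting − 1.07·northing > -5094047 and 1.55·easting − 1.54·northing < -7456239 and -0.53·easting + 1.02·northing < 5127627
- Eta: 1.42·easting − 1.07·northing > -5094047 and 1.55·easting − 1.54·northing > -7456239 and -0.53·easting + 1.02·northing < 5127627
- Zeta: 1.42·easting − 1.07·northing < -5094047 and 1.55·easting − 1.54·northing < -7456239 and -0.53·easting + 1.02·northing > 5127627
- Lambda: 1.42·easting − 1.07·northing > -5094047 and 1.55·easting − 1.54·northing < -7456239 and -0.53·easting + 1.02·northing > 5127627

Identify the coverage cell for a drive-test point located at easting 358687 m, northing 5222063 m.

1.42·358687 − 1.07·5222063 = -5078271.870, which is > -5094047
1.55·358687 − 1.54·5222063 = -7486012.170, which is < -7456239
-0.53·358687 + 1.02·5222063 = 5136400.150, which is > 5127627
This sign pattern matches Lambda.

Lambda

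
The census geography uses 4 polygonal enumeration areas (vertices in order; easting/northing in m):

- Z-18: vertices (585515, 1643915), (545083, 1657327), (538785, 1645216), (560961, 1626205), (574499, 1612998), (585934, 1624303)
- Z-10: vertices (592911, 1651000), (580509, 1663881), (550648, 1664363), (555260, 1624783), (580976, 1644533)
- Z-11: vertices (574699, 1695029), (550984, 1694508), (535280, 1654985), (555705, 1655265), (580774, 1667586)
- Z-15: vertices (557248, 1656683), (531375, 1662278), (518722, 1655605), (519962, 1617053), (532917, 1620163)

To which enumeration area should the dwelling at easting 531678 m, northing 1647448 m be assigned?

Z-15

Cast a ray rightward from (531678, 1647448). For each polygon, the edges (by vertex number in listed order) whose endpoints lie on opposite sides of northing = 1647448, where each meets that height, and whether that is right or left of the point:
Z-18: 1–2 at easting≈574864.4 (right), 2–3 at easting≈539945.7 (right) → 2 crossings.
Z-10: 3–4 at easting≈552619.0 (right), 5–1 at easting≈586355.7 (right) → 2 crossings.
Z-11: no edge straddles that height → 0 crossings.
Z-15: 3–4 at easting≈518984.4 (left), 5–1 at easting≈551095.3 (right) → 1 crossing.
Only Z-15 has an odd count, so the point is inside Z-15.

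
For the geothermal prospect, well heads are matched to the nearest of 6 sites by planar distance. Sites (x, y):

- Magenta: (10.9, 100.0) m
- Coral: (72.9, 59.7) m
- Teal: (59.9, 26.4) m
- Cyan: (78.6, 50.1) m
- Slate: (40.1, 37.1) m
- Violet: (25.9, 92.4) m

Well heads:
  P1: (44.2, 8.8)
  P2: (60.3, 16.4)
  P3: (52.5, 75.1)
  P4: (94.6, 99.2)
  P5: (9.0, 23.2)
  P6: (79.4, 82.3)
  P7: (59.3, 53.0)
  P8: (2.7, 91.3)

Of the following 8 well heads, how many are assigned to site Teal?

2

P1 → Teal
P2 → Teal
P3 → Coral
P4 → Coral
P5 → Slate
P6 → Coral
P7 → Coral
P8 → Magenta
2 of the 8 go to Teal.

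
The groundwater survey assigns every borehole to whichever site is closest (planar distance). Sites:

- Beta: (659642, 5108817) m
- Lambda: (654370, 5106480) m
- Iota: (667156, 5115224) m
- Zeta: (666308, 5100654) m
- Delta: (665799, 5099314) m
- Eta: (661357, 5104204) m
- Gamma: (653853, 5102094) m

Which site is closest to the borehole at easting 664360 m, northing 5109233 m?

Squared distances to each site:
Beta: 22432580.000; Lambda: 107379109.000; Iota: 43709697.000; Zeta: 77393945.000; Delta: 100457282.000; Eta: 34308850.000; Gamma: 161362370.000.
Minimum at Beta.

Beta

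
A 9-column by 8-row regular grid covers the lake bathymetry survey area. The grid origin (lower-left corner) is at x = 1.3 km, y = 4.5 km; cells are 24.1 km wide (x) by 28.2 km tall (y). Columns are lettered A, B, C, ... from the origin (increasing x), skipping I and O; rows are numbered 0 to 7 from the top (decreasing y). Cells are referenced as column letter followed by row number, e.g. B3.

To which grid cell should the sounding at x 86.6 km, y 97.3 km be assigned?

D4

Column index: ⌊(86.6 − 1.3) / 24.1⌋ = ⌊3.539⌋ = 3 → column D
Row offset from origin: ⌊(97.3 − 4.5) / 28.2⌋ = ⌊3.291⌋ = 3 → row 4 (counted from top)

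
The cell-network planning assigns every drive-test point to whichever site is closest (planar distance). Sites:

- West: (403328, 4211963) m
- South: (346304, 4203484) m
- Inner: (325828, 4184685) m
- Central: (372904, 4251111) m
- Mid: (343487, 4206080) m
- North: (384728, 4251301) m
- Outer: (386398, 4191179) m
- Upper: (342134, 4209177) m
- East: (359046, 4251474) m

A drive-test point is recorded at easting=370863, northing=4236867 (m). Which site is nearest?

Central

Squared distances to each site:
West: 1674185441.000; South: 1717569170.000; Inner: 4751112349.000; Central: 207057217.000; Mid: 1697284745.000; North: 400578581.000; Outer: 2328729569.000; Upper: 1592091541.000; East: 353005938.000.
Minimum at Central.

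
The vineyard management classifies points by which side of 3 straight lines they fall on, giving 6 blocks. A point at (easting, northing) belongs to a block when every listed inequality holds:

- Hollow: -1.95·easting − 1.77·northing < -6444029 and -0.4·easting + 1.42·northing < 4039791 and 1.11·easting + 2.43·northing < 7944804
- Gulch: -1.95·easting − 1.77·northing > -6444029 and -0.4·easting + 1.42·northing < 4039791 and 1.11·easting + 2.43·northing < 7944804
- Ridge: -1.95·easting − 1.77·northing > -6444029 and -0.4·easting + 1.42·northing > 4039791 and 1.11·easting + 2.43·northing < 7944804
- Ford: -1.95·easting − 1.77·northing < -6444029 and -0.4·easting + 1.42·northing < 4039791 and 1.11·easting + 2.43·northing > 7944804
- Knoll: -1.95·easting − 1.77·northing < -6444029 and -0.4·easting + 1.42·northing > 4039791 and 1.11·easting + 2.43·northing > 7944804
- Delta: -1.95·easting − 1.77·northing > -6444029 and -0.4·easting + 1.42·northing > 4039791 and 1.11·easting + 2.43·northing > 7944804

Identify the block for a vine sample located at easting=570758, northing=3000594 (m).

-1.95·570758 − 1.77·3000594 = -6424029.480, which is > -6444029
-0.4·570758 + 1.42·3000594 = 4032540.280, which is < 4039791
1.11·570758 + 2.43·3000594 = 7924984.800, which is < 7944804
This sign pattern matches Gulch.

Gulch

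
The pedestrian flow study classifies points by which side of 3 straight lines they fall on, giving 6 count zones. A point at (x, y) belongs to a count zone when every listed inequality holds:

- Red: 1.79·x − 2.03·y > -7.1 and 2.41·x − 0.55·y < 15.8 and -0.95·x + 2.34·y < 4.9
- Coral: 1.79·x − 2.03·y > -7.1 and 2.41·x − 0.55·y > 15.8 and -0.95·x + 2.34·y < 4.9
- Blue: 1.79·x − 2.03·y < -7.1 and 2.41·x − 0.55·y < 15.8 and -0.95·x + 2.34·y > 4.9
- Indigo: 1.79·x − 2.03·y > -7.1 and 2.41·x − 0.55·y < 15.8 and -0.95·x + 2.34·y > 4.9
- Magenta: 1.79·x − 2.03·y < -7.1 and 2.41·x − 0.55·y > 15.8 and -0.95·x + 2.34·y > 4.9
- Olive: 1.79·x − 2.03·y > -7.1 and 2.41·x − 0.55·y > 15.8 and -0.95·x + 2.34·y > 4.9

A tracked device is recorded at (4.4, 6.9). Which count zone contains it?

Indigo

1.79·4.4 − 2.03·6.9 = -6.131, which is > -7.1
2.41·4.4 − 0.55·6.9 = 6.809, which is < 15.8
-0.95·4.4 + 2.34·6.9 = 11.966, which is > 4.9
This sign pattern matches Indigo.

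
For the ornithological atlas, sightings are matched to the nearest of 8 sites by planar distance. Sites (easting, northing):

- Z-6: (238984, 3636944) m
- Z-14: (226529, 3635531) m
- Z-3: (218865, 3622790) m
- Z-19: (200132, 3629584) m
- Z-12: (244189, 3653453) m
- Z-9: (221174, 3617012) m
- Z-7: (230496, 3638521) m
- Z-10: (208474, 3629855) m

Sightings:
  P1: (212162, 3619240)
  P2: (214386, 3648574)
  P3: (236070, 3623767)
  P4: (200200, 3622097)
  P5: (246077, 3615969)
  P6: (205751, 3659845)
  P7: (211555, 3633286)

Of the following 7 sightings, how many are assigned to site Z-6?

2

P1 → Z-3
P2 → Z-14
P3 → Z-6
P4 → Z-19
P5 → Z-6
P6 → Z-10
P7 → Z-10
2 of the 7 go to Z-6.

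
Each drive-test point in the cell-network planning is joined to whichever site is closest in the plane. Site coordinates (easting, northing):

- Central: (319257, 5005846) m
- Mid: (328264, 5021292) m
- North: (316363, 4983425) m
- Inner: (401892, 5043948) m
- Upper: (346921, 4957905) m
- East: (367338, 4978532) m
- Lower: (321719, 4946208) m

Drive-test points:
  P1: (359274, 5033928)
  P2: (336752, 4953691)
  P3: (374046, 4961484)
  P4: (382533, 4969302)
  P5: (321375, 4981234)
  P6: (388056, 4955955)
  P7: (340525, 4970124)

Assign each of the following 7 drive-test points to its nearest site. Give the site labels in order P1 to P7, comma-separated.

P1 → Mid (d²=1121288596.00)
P2 → Upper (d²=121166357.00)
P3 → East (d²=335631568.00)
P4 → East (d²=316080925.00)
P5 → North (d²=29920625.00)
P6 → East (d²=938956453.00)
P7 → Upper (d²=190212777.00)

Mid, Upper, East, East, North, East, Upper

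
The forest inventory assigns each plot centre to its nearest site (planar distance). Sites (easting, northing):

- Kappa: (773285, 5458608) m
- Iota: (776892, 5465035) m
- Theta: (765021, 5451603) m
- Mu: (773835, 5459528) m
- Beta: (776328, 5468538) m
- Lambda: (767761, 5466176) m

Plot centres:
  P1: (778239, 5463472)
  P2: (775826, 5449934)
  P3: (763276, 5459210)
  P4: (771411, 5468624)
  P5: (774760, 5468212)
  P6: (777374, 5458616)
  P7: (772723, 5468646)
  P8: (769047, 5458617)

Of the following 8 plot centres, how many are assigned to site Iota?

P1 → Iota
P2 → Kappa
P3 → Theta
P4 → Lambda
P5 → Beta
P6 → Mu
P7 → Beta
P8 → Kappa
1 of the 8 goes to Iota.

1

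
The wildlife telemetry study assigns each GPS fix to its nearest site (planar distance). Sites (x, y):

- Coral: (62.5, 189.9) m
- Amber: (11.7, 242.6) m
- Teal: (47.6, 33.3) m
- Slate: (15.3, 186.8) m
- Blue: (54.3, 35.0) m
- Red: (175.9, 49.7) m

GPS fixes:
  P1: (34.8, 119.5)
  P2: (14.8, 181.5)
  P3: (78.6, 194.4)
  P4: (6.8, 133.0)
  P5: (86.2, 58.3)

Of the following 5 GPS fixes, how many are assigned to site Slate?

P1 → Slate
P2 → Slate
P3 → Coral
P4 → Slate
P5 → Blue
3 of the 5 go to Slate.

3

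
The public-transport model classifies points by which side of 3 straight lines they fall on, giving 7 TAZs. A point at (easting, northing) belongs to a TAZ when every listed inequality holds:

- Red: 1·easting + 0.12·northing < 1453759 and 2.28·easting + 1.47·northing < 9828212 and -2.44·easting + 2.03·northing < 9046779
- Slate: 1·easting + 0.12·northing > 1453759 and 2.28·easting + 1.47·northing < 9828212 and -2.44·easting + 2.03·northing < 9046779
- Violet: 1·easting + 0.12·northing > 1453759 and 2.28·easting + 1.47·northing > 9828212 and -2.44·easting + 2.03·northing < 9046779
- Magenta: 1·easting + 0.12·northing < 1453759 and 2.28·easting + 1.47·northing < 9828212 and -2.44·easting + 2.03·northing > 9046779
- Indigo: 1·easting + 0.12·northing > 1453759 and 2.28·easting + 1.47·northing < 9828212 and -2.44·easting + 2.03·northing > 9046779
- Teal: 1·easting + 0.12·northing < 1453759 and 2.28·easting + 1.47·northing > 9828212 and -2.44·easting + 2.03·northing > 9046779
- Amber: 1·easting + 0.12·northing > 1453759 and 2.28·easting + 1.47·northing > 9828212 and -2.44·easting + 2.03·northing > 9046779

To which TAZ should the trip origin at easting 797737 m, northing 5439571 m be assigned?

Magenta

1·797737 + 0.12·5439571 = 1450485.520, which is < 1453759
2.28·797737 + 1.47·5439571 = 9815009.730, which is < 9828212
-2.44·797737 + 2.03·5439571 = 9095850.850, which is > 9046779
This sign pattern matches Magenta.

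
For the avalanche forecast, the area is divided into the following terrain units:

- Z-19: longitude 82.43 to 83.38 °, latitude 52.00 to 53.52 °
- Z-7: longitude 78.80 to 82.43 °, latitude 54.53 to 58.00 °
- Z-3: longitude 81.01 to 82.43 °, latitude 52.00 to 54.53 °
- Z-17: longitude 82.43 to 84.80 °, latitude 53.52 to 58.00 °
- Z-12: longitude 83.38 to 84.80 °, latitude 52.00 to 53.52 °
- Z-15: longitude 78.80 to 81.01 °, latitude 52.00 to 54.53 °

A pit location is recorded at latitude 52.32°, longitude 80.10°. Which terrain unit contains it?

Z-15

The point has longitude = 80.10 and latitude = 52.32.
Only Z-15 satisfies 78.80 ≤ longitude ≤ 81.01 and 52.00 ≤ latitude ≤ 54.53.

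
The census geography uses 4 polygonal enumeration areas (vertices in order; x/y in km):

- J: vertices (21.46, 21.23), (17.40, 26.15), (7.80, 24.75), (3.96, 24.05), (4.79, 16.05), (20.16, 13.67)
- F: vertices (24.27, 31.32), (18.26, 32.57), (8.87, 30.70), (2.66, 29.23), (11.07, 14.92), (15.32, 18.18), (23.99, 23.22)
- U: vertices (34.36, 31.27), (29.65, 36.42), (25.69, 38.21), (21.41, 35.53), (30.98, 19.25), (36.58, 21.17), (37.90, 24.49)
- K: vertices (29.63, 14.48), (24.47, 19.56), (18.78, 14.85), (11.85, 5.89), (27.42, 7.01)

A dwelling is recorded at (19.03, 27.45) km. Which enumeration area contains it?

F

Cast a ray rightward from (19.03, 27.45). For each polygon, the edges (by vertex number in listed order) whose endpoints lie on opposite sides of y = 27.45, where each meets that height, and whether that is right or left of the point:
J: no edge straddles that height → 0 crossings.
F: 4–5 at x≈3.706 (left), 7–1 at x≈24.136 (right) → 1 crossing.
U: 4–5 at x≈26.160 (right), 7–1 at x≈36.355 (right) → 2 crossings.
K: no edge straddles that height → 0 crossings.
Only F has an odd count, so the point is inside F.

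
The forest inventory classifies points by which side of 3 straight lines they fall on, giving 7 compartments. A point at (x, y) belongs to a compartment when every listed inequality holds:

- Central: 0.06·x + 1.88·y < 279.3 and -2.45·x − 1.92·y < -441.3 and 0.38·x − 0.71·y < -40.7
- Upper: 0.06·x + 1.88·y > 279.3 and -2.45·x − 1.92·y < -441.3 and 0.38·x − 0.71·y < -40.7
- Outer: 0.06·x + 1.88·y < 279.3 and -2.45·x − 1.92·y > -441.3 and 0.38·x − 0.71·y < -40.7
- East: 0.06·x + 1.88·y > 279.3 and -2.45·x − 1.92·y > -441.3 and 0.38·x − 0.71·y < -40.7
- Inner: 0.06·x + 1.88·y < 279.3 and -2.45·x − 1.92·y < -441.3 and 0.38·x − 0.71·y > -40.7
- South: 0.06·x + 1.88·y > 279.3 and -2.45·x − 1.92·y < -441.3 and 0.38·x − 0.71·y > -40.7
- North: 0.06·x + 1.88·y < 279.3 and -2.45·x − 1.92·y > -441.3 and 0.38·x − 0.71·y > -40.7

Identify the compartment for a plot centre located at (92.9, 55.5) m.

0.06·92.9 + 1.88·55.5 = 109.914, which is < 279.3
-2.45·92.9 − 1.92·55.5 = -334.165, which is > -441.3
0.38·92.9 − 0.71·55.5 = -4.103, which is > -40.7
This sign pattern matches North.

North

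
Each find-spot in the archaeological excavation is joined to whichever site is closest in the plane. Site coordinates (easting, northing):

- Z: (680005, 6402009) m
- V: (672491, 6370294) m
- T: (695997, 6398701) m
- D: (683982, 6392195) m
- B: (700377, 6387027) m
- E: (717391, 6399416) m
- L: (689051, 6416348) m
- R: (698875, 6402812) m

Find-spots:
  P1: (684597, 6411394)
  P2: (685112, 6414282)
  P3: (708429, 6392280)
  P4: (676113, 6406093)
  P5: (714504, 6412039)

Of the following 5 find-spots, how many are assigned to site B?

1

P1 → L
P2 → L
P3 → B
P4 → Z
P5 → E
1 of the 5 goes to B.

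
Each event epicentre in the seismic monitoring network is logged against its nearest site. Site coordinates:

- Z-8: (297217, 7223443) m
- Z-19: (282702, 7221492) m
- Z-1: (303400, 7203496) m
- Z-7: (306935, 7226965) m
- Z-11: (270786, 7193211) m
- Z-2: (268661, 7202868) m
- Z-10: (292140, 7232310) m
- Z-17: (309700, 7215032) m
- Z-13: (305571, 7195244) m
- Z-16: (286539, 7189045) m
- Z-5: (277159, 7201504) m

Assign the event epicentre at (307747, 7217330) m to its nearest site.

Squared distances to each site:
Z-8: 148249669.000; Z-19: 644574269.000; Z-1: 210275965.000; Z-7: 93492569.000; Z-11: 1947841682.000; Z-2: 1736864840.000; Z-10: 467978849.000; Z-17: 9095013.000; Z-13: 492526372.000; Z-16: 1249820489.000; Z-5: 1186088020.000.
Minimum at Z-17.

Z-17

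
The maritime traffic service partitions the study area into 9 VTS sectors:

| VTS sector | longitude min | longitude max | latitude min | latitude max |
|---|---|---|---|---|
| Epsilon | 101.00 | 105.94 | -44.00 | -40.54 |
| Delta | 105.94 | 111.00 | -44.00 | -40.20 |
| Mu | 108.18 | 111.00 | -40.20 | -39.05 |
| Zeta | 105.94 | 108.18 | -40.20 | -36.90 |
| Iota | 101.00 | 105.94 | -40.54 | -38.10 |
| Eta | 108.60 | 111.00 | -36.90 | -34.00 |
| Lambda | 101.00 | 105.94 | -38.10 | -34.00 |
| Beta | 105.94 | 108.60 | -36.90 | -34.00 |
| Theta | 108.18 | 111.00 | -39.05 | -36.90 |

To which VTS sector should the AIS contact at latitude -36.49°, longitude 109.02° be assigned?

The point has longitude = 109.02 and latitude = -36.49.
Only Eta satisfies 108.60 ≤ longitude ≤ 111.00 and -36.90 ≤ latitude ≤ -34.00.

Eta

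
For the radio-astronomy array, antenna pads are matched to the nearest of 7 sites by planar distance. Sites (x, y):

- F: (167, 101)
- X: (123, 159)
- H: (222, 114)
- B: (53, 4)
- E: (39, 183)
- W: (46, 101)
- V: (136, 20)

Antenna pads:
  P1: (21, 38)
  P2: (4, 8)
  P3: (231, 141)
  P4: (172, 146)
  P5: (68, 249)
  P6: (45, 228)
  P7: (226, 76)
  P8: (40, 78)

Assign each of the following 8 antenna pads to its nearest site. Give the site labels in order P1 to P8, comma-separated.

B, B, H, F, E, E, H, W

P1 → B (d²=2180.00)
P2 → B (d²=2417.00)
P3 → H (d²=810.00)
P4 → F (d²=2050.00)
P5 → E (d²=5197.00)
P6 → E (d²=2061.00)
P7 → H (d²=1460.00)
P8 → W (d²=565.00)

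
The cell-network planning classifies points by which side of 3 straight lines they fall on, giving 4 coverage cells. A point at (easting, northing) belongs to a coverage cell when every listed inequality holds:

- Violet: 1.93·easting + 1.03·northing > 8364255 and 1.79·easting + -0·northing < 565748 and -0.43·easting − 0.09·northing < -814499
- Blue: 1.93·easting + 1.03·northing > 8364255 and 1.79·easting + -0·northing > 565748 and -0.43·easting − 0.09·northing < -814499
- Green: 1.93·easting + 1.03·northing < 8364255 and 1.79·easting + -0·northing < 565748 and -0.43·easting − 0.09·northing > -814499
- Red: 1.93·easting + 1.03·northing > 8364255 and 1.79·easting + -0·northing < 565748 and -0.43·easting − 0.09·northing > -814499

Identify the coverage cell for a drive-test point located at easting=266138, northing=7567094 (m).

1.93·266138 + 1.03·7567094 = 8307753.160, which is < 8364255
1.79·266138 + -0·7567094 = 476387.020, which is < 565748
-0.43·266138 − 0.09·7567094 = -795477.800, which is > -814499
This sign pattern matches Green.

Green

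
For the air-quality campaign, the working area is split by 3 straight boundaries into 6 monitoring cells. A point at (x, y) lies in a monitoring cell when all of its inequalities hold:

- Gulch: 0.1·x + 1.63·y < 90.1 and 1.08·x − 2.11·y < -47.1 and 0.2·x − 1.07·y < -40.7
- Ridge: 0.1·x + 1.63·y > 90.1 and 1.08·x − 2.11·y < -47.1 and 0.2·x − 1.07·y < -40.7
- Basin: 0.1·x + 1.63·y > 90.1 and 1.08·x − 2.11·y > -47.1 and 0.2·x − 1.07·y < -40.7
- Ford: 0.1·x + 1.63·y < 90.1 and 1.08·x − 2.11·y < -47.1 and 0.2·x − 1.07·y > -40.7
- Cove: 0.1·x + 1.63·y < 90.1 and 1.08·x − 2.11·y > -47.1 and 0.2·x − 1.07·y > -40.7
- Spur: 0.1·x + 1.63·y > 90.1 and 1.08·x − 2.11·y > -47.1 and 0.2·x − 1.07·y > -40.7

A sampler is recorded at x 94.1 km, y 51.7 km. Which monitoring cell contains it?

Spur

0.1·94.1 + 1.63·51.7 = 93.681, which is > 90.1
1.08·94.1 − 2.11·51.7 = -7.459, which is > -47.1
0.2·94.1 − 1.07·51.7 = -36.499, which is > -40.7
This sign pattern matches Spur.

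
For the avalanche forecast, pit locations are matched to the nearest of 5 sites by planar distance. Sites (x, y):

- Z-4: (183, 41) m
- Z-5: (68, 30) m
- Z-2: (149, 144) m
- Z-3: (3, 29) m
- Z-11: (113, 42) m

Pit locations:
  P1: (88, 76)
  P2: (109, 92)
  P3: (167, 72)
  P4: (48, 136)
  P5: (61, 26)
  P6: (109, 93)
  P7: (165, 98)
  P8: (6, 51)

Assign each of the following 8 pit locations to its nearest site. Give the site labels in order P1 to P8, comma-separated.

Z-11, Z-11, Z-4, Z-2, Z-5, Z-11, Z-2, Z-3

P1 → Z-11 (d²=1781.00)
P2 → Z-11 (d²=2516.00)
P3 → Z-4 (d²=1217.00)
P4 → Z-2 (d²=10265.00)
P5 → Z-5 (d²=65.00)
P6 → Z-11 (d²=2617.00)
P7 → Z-2 (d²=2372.00)
P8 → Z-3 (d²=493.00)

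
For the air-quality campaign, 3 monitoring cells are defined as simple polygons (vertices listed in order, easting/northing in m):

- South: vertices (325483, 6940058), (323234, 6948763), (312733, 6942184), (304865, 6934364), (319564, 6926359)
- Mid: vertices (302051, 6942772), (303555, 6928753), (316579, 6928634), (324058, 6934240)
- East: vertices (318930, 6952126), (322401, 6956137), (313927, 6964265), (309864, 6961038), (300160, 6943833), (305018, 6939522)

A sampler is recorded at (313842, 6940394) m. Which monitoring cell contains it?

Cast a ray rightward from (313842, 6940394). For each polygon, the edges (by vertex number in listed order) whose endpoints lie on opposite sides of northing = 6940394, where each meets that height, and whether that is right or left of the point:
South: 1–2 at easting≈325396.2 (right), 3–4 at easting≈310932.0 (left) → 1 crossing.
Mid: 1–2 at easting≈302306.1 (left), 4–1 at easting≈308184.7 (left) → 0 crossings.
East: 5–6 at easting≈304035.4 (left), 6–1 at easting≈305980.5 (left) → 0 crossings.
Only South has an odd count, so the point is inside South.

South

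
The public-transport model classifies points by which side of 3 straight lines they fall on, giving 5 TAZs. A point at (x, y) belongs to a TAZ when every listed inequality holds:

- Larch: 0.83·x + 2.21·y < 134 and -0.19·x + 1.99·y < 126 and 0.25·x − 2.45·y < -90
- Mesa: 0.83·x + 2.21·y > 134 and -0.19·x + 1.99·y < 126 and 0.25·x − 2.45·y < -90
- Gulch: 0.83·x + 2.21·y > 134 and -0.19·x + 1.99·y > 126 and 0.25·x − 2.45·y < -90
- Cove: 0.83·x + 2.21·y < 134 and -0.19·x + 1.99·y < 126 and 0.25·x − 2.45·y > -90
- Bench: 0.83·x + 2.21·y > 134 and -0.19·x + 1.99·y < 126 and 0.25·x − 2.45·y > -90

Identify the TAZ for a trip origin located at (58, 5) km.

0.83·58 + 2.21·5 = 59.190, which is < 134
-0.19·58 + 1.99·5 = -1.070, which is < 126
0.25·58 − 2.45·5 = 2.250, which is > -90
This sign pattern matches Cove.

Cove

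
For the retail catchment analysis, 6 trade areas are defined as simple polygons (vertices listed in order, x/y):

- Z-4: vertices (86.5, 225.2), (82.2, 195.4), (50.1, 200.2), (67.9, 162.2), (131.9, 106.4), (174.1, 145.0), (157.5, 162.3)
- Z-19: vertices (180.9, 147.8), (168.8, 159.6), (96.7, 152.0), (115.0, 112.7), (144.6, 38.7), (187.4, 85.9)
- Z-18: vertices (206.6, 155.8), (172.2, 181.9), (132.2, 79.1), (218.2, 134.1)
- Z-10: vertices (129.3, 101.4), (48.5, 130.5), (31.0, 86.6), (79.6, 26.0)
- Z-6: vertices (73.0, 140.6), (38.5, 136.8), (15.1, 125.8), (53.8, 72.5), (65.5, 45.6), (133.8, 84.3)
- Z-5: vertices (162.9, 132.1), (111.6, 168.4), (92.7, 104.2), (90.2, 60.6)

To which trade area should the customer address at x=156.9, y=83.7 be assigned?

Cast a ray rightward from (156.9, 83.7). For each polygon, the edges (by vertex number in listed order) whose endpoints lie on opposite sides of y = 83.7, where each meets that height, and whether that is right or left of the point:
Z-4: no edge straddles that height → 0 crossings.
Z-19: 4–5 at x≈126.60 (left), 5–6 at x≈185.41 (right) → 1 crossing.
Z-18: 2–3 at x≈133.99 (left), 3–4 at x≈139.39 (left) → 0 crossings.
Z-10: 3–4 at x≈33.33 (left), 4–1 at x≈117.63 (left) → 0 crossings.
Z-6: 3–4 at x≈45.67 (left), 5–6 at x≈132.74 (left) → 0 crossings.
Z-5: 3–4 at x≈91.52 (left), 4–1 at x≈113.69 (left) → 0 crossings.
Only Z-19 has an odd count, so the point is inside Z-19.

Z-19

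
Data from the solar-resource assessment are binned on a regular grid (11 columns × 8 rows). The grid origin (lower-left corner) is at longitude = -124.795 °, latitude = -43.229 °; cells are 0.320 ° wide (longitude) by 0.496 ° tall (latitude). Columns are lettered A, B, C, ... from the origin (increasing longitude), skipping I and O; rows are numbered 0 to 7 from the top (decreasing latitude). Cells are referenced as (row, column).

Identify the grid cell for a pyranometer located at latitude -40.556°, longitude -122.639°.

(2, G)

Column index: ⌊(-122.639 − -124.795) / 0.320⌋ = ⌊6.738⌋ = 6 → column G
Row offset from origin: ⌊(-40.556 − -43.229) / 0.496⌋ = ⌊5.389⌋ = 5 → row 2 (counted from top)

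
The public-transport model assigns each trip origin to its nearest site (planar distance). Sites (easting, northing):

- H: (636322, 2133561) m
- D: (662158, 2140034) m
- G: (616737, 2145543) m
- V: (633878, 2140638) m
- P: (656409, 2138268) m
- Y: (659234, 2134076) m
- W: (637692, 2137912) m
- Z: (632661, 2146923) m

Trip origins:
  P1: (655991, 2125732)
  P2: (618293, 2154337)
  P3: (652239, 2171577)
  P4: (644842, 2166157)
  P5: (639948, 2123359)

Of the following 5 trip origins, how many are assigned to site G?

1

P1 → Y
P2 → G
P3 → Z
P4 → Z
P5 → H
1 of the 5 goes to G.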